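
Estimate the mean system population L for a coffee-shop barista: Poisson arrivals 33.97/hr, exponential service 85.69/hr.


ρ = λ/μ = 33.97/85.69 = 0.3964
L = ρ/(1−ρ) = 0.3964/(1 − 0.3964) = 0.3964/0.6036 = 0.6568

Final: 0.6568


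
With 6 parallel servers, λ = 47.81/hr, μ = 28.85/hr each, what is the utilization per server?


ρ = λ/(cμ) = 47.81/(6·28.85) = 47.81/173.10 = 0.2762

Final: 0.2762


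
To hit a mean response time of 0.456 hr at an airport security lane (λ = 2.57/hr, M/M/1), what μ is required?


W = 1/(μ−λ) ⇒ μ − λ = 1/W = 1/0.456 = 2.1930
μ = λ + 1/W = 2.57 + 2.1930 = 4.7630 per hr

Final: 4.7630 /hr


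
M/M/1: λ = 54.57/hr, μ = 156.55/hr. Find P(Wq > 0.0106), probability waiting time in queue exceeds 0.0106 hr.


ρ = 54.57/156.55 = 0.3486
P(Wq > t) = ρ·e^{−(μ−λ)t} = 0.3486·e^{−1.0810}
= 0.3486·0.339260 = 0.118259

Final: 0.118259


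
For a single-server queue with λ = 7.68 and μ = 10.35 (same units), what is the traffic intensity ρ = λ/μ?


ρ = λ/μ = 7.68/10.35 = 0.7420

Final: 0.7420


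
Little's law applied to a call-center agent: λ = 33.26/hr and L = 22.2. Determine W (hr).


W = L/λ = 22.2/33.26 = 0.6675 hr

Final: 0.6675 hr


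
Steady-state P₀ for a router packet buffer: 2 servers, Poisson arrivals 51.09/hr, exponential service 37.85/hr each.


a = λ/μ = 51.09/37.85 = 1.3498; ρ = a/c = 0.6749
Σ_{k=0}^{1} a^k/k! (terms k=0..1) = 1.00000 + 1.34980 = 2.34980
Tail: a^2/(2!(1−ρ)) = 1.82197/(2·0.3251) = 2.80217
P₀ = 1/(2.34980 + 2.80217) = 1/5.15197 = 0.194100

Final: 0.194100


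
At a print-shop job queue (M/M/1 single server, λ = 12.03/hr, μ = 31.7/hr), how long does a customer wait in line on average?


ρ = 12.03/31.7 = 0.3795
Wq = ρ/(μ−λ) = 0.3795/(31.7 − 12.03) = 0.3795/19.67 = 0.01929 hr

Final: 0.01929 hr


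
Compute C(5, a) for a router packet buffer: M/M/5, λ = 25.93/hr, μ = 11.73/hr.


a = λ/μ = 2.2106; ρ = a/5 = 0.4421
P₀ = 0.108252 (from M/M/c formula)
C(c,a) = [a^c/(c!(1−ρ))]·P₀ = [52.78646/(120·0.5579)]·0.108252
= 0.78849·0.108252 = 0.085356

Final: 0.085356


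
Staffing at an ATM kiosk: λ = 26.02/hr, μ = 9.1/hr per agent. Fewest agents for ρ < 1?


Stability requires cμ > λ ⇔ c > λ/μ.
λ/μ = 26.02/9.1 = 2.8593
Minimum integer c = ⌊2.8593⌋ + 1 = 3
Check: 3·9.1 = 27.30 > 26.02, while 2·9.1 = 18.20 ≤ 26.02

Final: 3 servers


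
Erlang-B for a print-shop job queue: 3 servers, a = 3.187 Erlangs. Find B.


B(c,a) = (a^c/c!) / Σ_{k=0}^{c} a^k/k!
a^3/3! = 5.395043
Σ terms (k=0..3): 1.00000 + 3.18700 + 5.07848 + 5.39504 = 14.660528
B = 5.395043/14.660528 = 0.367998

Final: 0.367998


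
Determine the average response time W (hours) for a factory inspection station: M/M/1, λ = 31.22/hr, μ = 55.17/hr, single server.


W = 1/(μ−λ) = 1/(55.17 − 31.22) = 1/23.95 = 0.04175 hr

Final: 0.04175 hr


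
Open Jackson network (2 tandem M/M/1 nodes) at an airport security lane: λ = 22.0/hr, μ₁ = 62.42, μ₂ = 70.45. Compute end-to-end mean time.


Each node sees arrival rate λ = 22.0/hr (tandem ⇒ throughput preserved).
W₁ = 1/(μ₁−λ) = 1/(62.42−22.0) = 0.02474 hr
W₂ = 1/(μ₂−λ) = 1/(70.45−22.0) = 0.02064 hr
W_total = W₁ + W₂ = 0.02474 + 0.02064 = 0.04538 hr

Final: 0.04538 hr


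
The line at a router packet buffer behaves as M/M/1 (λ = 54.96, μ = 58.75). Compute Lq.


ρ = 54.96/58.75 = 0.9355
Lq = ρ²/(1−ρ) = 0.8751/0.06451 = 13.5658

Final: 13.5658


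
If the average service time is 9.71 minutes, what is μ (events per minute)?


μ = 1/(service time) in consistent units.
1 minute = 1 min, so μ = 1/9.71 = 0.1030 per minute

Final: 0.1030 /min


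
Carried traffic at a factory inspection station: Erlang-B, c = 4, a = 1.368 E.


B(4,1.368) = 0.037646 (Erlang-B)
Carried load = a(1 − B) = 1.368·(1 − 0.037646) = 1.368·0.962354 = 1.3165 E

Final: 1.3165 Erlangs


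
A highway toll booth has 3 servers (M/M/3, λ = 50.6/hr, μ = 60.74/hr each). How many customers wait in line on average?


a = λ/μ = 0.8331; ρ = a/3 = 0.2777
P₀ = 0.432255
Lq = P₀·a^c·ρ / (c!·(1−ρ)²) = 0.432255·0.57813·0.2777/(6·0.52174)
= 0.02217

Final: 0.02217


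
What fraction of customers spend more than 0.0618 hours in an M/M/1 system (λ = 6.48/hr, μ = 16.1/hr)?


W ~ Exponential(μ−λ) for M/M/1.
μ − λ = 16.1 − 6.48 = 9.6200
P(W > t) = e^{−(μ−λ)t} = e^{−0.5945} = 0.551830

Final: 0.551830


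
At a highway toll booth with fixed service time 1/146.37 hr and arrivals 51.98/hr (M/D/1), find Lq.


ρ = 51.98/146.37 = 0.3551
M/D/1: Lq = ρ²/(2(1−ρ)) = 0.1261/(2·0.6449) = 0.09778

Final: 0.09778


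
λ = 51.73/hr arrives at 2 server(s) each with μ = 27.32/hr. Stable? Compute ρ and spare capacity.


Total capacity cμ = 2·27.32 = 54.64/hr
ρ = λ/(cμ) = 51.73/54.64 = 0.9467
Stable ⇔ ρ < 1: YES
Spare capacity = cμ − λ = 54.64 − 51.73 = 2.91/hr

Final: ρ = 0.9467; stable; margin = 2.91/hr


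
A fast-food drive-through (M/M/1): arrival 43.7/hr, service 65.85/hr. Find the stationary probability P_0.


ρ = 43.7/65.85 = 0.6636
P_n = (1−ρ)·ρ^n = (1 − 0.6636)·0.6636^0 = 0.3364·1.000000 = 0.336371

Final: 0.336371


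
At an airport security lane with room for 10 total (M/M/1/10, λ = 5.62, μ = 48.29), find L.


ρ = 5.62/48.29 = 0.1164
L = ρ[1 − (K+1)ρ^K + Kρ^(K+1)] / [(1−ρ)(1−ρ^(K+1))]
Numerator: 0.1164·(1 − 11·4.558e-10 + 10·5.305e-11) = 0.116380
Denominator: (0.8836)·(1.000000) = 0.883620
L = 0.116380/0.883620 = 0.1317

Final: 0.1317


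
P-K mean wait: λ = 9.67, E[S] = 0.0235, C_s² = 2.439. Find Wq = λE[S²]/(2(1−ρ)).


ρ = λ·E[S] = 9.67·0.0235 = 0.2272
E[S²] = E[S]²(1+C_s²) = 0.0235²·(1+2.439) = 0.001899
Wq = λ·E[S²]/(2(1−ρ)) = 9.67·0.001899/(2·0.7728) = 0.01188 hr

Final: 0.01188 hr


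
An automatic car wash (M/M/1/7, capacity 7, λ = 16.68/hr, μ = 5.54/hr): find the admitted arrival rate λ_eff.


ρ = 3.0108; P_K = (1−ρ)ρ^7/(1−ρ^8) = 0.667965
λ_eff = λ(1 − P_K) = 16.68·(1 − 0.667965) = 16.68·0.332035 = 5.5384 /hr

Final: 5.5384 /hr


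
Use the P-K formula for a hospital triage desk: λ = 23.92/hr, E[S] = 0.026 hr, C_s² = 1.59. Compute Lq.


ρ = λ·E[S] = 23.92·0.026 = 0.6219
Lq = ρ²(1+C_s²)/(2(1−ρ)) = 0.3868·(1+1.59)/(2·0.3781)
= 0.3868·2.5900/0.7562 = 1.32481

Final: 1.32481


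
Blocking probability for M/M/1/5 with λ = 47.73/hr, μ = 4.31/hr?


ρ = λ/μ = 47.73/4.31 = 11.0742
P_K = (1−ρ)ρ^K/(1−ρ^(K+1)) = (-10.0742·166560.041750)/(1 − 1844526.866065)
= -1677966.824315/-1844525.866065 = 0.909701

Final: 0.909701


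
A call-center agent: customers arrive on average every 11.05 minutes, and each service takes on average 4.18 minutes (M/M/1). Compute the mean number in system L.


λ = 60/11.05 = 5.4299 /hr
μ = 60/4.18 = 14.3541 /hr
ρ = λ/μ = 5.4299/14.3541 = 0.3783
L = ρ/(1−ρ) = 0.3783/0.6217 = 0.6084

Final: 0.6084


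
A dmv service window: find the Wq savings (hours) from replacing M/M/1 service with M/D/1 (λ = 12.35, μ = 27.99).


ρ = 12.35/27.99 = 0.4412
Wq(M/M/1) = ρ/(μ−λ) = 0.4412/15.64 = 0.02821 hr
Wq(M/D/1) = ρ/(2(μ−λ)) = 0.01411 hr
Savings = 0.02821 − 0.01411 = 0.01411 hr

Final: 0.01411 hr


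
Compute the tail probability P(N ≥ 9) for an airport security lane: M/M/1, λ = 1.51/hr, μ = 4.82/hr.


ρ = 1.51/4.82 = 0.3133
P(N ≥ n) = ρ^n = 0.3133^9 = 0.00002906

Final: 0.00002906


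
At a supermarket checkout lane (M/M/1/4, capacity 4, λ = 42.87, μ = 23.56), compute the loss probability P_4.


ρ = λ/μ = 42.87/23.56 = 1.8196
P_K = (1−ρ)ρ^K/(1−ρ^(K+1)) = (-0.8196·10.962580)/(1 − 19.947615)
= -8.985035/-18.947615 = 0.474204

Final: 0.474204


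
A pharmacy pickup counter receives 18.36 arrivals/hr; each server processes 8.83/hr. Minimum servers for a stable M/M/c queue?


Stability requires cμ > λ ⇔ c > λ/μ.
λ/μ = 18.36/8.83 = 2.0793
Minimum integer c = ⌊2.0793⌋ + 1 = 3
Check: 3·8.83 = 26.49 > 18.36, while 2·8.83 = 17.66 ≤ 18.36

Final: 3 servers


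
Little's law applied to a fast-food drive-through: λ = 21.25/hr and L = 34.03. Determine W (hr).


W = L/λ = 34.03/21.25 = 1.6014 hr

Final: 1.6014 hr


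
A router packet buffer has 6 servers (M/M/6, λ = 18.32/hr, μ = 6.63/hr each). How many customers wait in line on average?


a = λ/μ = 2.7632; ρ = a/6 = 0.4605
P₀ = 0.062443
Lq = P₀·a^c·ρ / (c!·(1−ρ)²) = 0.062443·445.11440·0.4605/(720·0.29102)
= 0.06109

Final: 0.06109


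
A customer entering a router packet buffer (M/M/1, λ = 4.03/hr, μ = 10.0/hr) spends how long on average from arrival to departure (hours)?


W = 1/(μ−λ) = 1/(10.0 − 4.03) = 1/5.97 = 0.1675 hr

Final: 0.1675 hr


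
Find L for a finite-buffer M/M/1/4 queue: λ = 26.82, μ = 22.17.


ρ = 26.82/22.17 = 1.2097
L = ρ[1 − (K+1)ρ^K + Kρ^(K+1)] / [(1−ρ)(1−ρ^(K+1))]
Numerator: 1.2097·(1 − 5·2.141767 + 4·2.590988) = 0.792520
Denominator: (-0.2097)·(-1.590988) = 0.333698
L = 0.792520/0.333698 = 2.3750

Final: 2.3750


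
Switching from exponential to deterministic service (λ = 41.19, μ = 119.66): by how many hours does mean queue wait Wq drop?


ρ = 41.19/119.66 = 0.3442
Wq(M/M/1) = ρ/(μ−λ) = 0.3442/78.47 = 0.004387 hr
Wq(M/D/1) = ρ/(2(μ−λ)) = 0.002193 hr
Savings = 0.004387 − 0.002193 = 0.002193 hr

Final: 0.002193 hr


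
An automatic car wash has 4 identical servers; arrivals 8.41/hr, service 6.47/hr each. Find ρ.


ρ = λ/(cμ) = 8.41/(4·6.47) = 8.41/25.88 = 0.3250

Final: 0.3250


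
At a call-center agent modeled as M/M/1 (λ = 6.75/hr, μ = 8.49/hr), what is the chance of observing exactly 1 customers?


ρ = 6.75/8.49 = 0.7951
P_n = (1−ρ)·ρ^n = (1 − 0.7951)·0.7951^1 = 0.2049·0.795053 = 0.162944

Final: 0.162944


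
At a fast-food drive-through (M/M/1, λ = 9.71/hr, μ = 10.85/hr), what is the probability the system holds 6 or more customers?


ρ = 9.71/10.85 = 0.8949
P(N ≥ n) = ρ^n = 0.8949^6 = 0.513732

Final: 0.513732


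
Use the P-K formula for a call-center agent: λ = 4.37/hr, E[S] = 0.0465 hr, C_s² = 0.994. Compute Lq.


ρ = λ·E[S] = 4.37·0.0465 = 0.2032
Lq = ρ²(1+C_s²)/(2(1−ρ)) = 0.04129·(1+0.994)/(2·0.7968)
= 0.04129·1.9940/1.5936 = 0.05167

Final: 0.05167


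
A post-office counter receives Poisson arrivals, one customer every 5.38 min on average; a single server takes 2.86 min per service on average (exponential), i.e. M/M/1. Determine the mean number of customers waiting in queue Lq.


λ = 60/5.38 = 11.1524 /hr
μ = 60/2.86 = 20.9790 /hr
ρ = λ/μ = 11.1524/20.9790 = 0.5316
Lq = ρ²/(1−ρ) = 0.2826/0.4684 = 0.6033

Final: 0.6033


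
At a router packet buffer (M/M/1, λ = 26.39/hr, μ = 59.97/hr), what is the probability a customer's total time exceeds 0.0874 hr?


W ~ Exponential(μ−λ) for M/M/1.
μ − λ = 59.97 − 26.39 = 33.5800
P(W > t) = e^{−(μ−λ)t} = e^{−2.9349} = 0.053136

Final: 0.053136


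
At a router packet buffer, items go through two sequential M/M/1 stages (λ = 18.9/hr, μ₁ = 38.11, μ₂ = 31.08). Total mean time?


Each node sees arrival rate λ = 18.9/hr (tandem ⇒ throughput preserved).
W₁ = 1/(μ₁−λ) = 1/(38.11−18.9) = 0.05206 hr
W₂ = 1/(μ₂−λ) = 1/(31.08−18.9) = 0.08210 hr
W_total = W₁ + W₂ = 0.05206 + 0.08210 = 0.13416 hr

Final: 0.13416 hr


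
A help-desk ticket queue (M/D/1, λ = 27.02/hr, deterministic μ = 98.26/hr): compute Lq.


ρ = 27.02/98.26 = 0.2750
M/D/1: Lq = ρ²/(2(1−ρ)) = 0.07562/(2·0.7250) = 0.05215

Final: 0.05215


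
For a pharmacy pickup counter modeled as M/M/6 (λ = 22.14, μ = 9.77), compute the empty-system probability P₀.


a = λ/μ = 22.14/9.77 = 2.2661; ρ = a/c = 0.3777
Σ_{k=0}^{5} a^k/k! (terms k=0..5) = 1.00000 + 2.26612 + 2.56765 + 1.93954 + 1.09881 + 0.49801 = 9.37012
Tail: a^6/(6!(1−ρ)) = 135.42484/(720·0.6223) = 0.30224
P₀ = 1/(9.37012 + 0.30224) = 1/9.67236 = 0.103387

Final: 0.103387


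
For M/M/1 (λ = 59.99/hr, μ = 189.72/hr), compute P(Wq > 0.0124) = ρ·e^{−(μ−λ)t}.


ρ = 59.99/189.72 = 0.3162
P(Wq > t) = ρ·e^{−(μ−λ)t} = 0.3162·e^{−1.6087}
= 0.3162·0.200157 = 0.063290

Final: 0.063290


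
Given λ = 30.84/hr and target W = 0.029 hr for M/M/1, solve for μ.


W = 1/(μ−λ) ⇒ μ − λ = 1/W = 1/0.029 = 34.4828
μ = λ + 1/W = 30.84 + 34.4828 = 65.3228 per hr

Final: 65.3228 /hr


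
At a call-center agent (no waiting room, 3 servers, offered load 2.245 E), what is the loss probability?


B(c,a) = (a^c/c!) / Σ_{k=0}^{c} a^k/k!
a^3/3! = 1.885809
Σ terms (k=0..3): 1.00000 + 2.24500 + 2.52001 + 1.88581 = 7.650822
B = 1.885809/7.650822 = 0.246485

Final: 0.246485


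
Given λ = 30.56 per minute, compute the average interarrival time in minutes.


Mean interarrival time = 1/λ = 1/30.56 minute = 0.03272 minute
In minutes: 0.03272 × 1 = 0.03272 min

Final: 0.03272 min


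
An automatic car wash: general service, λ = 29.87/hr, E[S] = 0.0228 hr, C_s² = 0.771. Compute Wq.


ρ = λ·E[S] = 29.87·0.0228 = 0.6810
E[S²] = E[S]²(1+C_s²) = 0.0228²·(1+0.771) = 0.0009206
Wq = λ·E[S²]/(2(1−ρ)) = 29.87·0.0009206/(2·0.3190) = 0.04311 hr

Final: 0.04311 hr


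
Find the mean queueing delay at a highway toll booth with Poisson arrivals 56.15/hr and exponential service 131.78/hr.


ρ = 56.15/131.78 = 0.4261
Wq = ρ/(μ−λ) = 0.4261/(131.78 − 56.15) = 0.4261/75.63 = 0.005634 hr

Final: 0.005634 hr


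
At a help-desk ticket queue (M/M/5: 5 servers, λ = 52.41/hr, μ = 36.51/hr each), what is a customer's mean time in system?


a = 1.4355; ρ = 0.2871; P₀ = 0.237698
Lq = P₀·a^c·ρ/(c!(1−ρ)²) = 0.006821
Wq = Lq/λ = 0.006821/52.41 = 0.0001301 hr
W = Wq + 1/μ = 0.0001301 + 0.02739 = 0.02752 hr

Final: 0.02752 hr


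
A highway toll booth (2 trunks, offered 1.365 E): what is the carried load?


B(2,1.365) = 0.282597 (Erlang-B)
Carried load = a(1 − B) = 1.365·(1 − 0.282597) = 1.365·0.717403 = 0.9793 E

Final: 0.9793 Erlangs


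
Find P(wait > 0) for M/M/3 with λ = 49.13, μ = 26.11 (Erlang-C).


a = λ/μ = 1.8817; ρ = a/3 = 0.6272
P₀ = 0.131052 (from M/M/c formula)
C(c,a) = [a^c/(c!(1−ρ))]·P₀ = [6.66223/(6·0.3728)]·0.131052
= 2.97861·0.131052 = 0.390352

Final: 0.390352


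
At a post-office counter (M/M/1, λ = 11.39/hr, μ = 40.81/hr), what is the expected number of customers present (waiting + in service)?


ρ = λ/μ = 11.39/40.81 = 0.2791
L = ρ/(1−ρ) = 0.2791/(1 − 0.2791) = 0.2791/0.7209 = 0.3872

Final: 0.3872


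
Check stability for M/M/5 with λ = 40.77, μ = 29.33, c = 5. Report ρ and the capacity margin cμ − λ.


Total capacity cμ = 5·29.33 = 146.65/hr
ρ = λ/(cμ) = 40.77/146.65 = 0.2780
Stable ⇔ ρ < 1: YES
Spare capacity = cμ − λ = 146.65 − 40.77 = 105.88/hr

Final: ρ = 0.2780; stable; margin = 105.88/hr


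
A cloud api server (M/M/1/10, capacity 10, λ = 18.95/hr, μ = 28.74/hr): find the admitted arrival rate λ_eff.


ρ = 0.6594; P_K = (1−ρ)ρ^10/(1−ρ^11) = 0.005346
λ_eff = λ(1 − P_K) = 18.95·(1 − 0.005346) = 18.95·0.994654 = 18.8487 /hr

Final: 18.8487 /hr


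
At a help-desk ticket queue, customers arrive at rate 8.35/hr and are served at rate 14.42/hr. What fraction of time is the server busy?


ρ = λ/μ = 8.35/14.42 = 0.5791

Final: 0.5791


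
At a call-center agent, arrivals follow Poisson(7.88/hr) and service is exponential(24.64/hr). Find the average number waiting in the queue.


ρ = 7.88/24.64 = 0.3198
Lq = ρ²/(1−ρ) = 0.1023/0.6802 = 0.1504

Final: 0.1504


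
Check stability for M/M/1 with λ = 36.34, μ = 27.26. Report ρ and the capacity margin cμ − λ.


Total capacity cμ = 1·27.26 = 27.26/hr
ρ = λ/(cμ) = 36.34/27.26 = 1.3331
Stable ⇔ ρ < 1: NO
Spare capacity = cμ − λ = 27.26 − 36.34 = -9.08/hr

Final: ρ = 1.3331; unstable; margin = -9.08/hr


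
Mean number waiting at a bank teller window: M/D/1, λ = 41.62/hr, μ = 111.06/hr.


ρ = 41.62/111.06 = 0.3748
M/D/1: Lq = ρ²/(2(1−ρ)) = 0.1404/(2·0.6252) = 0.11231

Final: 0.11231


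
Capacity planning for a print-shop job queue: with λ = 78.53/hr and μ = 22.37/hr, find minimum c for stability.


Stability requires cμ > λ ⇔ c > λ/μ.
λ/μ = 78.53/22.37 = 3.5105
Minimum integer c = ⌊3.5105⌋ + 1 = 4
Check: 4·22.37 = 89.48 > 78.53, while 3·22.37 = 67.11 ≤ 78.53

Final: 4 servers


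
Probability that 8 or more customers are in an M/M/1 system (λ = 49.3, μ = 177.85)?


ρ = 49.3/177.85 = 0.2772
P(N ≥ n) = ρ^n = 0.2772^8 = 0.00003486

Final: 0.00003486


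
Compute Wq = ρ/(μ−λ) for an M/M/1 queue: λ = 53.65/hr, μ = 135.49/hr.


ρ = 53.65/135.49 = 0.3960
Wq = ρ/(μ−λ) = 0.3960/(135.49 − 53.65) = 0.3960/81.84 = 0.004838 hr

Final: 0.004838 hr


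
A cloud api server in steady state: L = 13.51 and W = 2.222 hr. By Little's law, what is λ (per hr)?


λ = L/W = 13.51/2.222 = 6.0801 /hr

Final: 6.0801 /hr


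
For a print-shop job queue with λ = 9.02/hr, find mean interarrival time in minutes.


Mean interarrival time = 1/λ = 1/9.02 hour = 0.11086 hour
In minutes: 0.11086 × 60 = 6.6519 min

Final: 6.6519 min


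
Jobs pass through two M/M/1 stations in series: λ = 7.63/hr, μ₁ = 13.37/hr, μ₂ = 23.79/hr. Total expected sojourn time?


Each node sees arrival rate λ = 7.63/hr (tandem ⇒ throughput preserved).
W₁ = 1/(μ₁−λ) = 1/(13.37−7.63) = 0.17422 hr
W₂ = 1/(μ₂−λ) = 1/(23.79−7.63) = 0.06188 hr
W_total = W₁ + W₂ = 0.17422 + 0.06188 = 0.23610 hr

Final: 0.23610 hr


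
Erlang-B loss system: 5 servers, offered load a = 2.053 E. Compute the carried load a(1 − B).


B(5,2.053) = 0.039746 (Erlang-B)
Carried load = a(1 − B) = 2.053·(1 − 0.039746) = 2.053·0.960254 = 1.9714 E

Final: 1.9714 Erlangs


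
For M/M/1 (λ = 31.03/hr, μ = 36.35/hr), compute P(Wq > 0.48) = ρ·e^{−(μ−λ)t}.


ρ = 31.03/36.35 = 0.8536
P(Wq > t) = ρ·e^{−(μ−λ)t} = 0.8536·e^{−2.5536}
= 0.8536·0.077801 = 0.066415

Final: 0.066415


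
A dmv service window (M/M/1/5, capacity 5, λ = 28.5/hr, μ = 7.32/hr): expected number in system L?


ρ = 28.5/7.32 = 3.8934
L = ρ[1 − (K+1)ρ^K + Kρ^(K+1)] / [(1−ρ)(1−ρ^(K+1))]
Numerator: 3.8934·(1 − 6·894.682401 + 5·3483.394596) = 46915.510824
Denominator: (-2.8934)·(-3482.394596) = 10076.108953
L = 46915.510824/10076.108953 = 4.6561

Final: 4.6561


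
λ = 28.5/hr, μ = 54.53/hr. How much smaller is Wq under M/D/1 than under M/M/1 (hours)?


ρ = 28.5/54.53 = 0.5226
Wq(M/M/1) = ρ/(μ−λ) = 0.5226/26.03 = 0.02008 hr
Wq(M/D/1) = ρ/(2(μ−λ)) = 0.01004 hr
Savings = 0.02008 − 0.01004 = 0.01004 hr

Final: 0.01004 hr


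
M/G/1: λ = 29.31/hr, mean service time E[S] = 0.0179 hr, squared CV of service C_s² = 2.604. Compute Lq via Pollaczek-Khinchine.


ρ = λ·E[S] = 29.31·0.0179 = 0.5246
Lq = ρ²(1+C_s²)/(2(1−ρ)) = 0.2753·(1+2.604)/(2·0.4754)
= 0.2753·3.6040/0.9507 = 1.04347

Final: 1.04347


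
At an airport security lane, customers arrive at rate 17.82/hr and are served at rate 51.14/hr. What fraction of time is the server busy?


ρ = λ/μ = 17.82/51.14 = 0.3485

Final: 0.3485


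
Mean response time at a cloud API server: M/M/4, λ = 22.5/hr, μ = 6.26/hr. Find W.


a = 3.5942; ρ = 0.8986; P₀ = 0.011449
Lq = P₀·a^c·ρ/(c!(1−ρ)²) = 6.95240
Wq = Lq/λ = 6.95240/22.5 = 0.30900 hr
W = Wq + 1/μ = 0.30900 + 0.15974 = 0.46874 hr

Final: 0.46874 hr


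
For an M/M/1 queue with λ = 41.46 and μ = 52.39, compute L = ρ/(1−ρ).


ρ = λ/μ = 41.46/52.39 = 0.7914
L = ρ/(1−ρ) = 0.7914/(1 − 0.7914) = 0.7914/0.2086 = 3.7932

Final: 3.7932


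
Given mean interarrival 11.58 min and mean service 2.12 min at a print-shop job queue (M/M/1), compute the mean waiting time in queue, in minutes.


λ = 60/11.58 = 5.1813 /hr
μ = 60/2.12 = 28.3019 /hr
ρ = λ/μ = 5.1813/28.3019 = 0.1831
Wq = ρ/(μ−λ) = 0.1831/(28.3019−5.1813) = 0.007918 hr
In minutes: 0.007918·60 = 0.4751 min

Final: 0.4751 min


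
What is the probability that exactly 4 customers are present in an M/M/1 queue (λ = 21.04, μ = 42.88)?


ρ = 21.04/42.88 = 0.4907
P_n = (1−ρ)·ρ^n = (1 − 0.4907)·0.4907^4 = 0.5093·0.057965 = 0.029523

Final: 0.029523


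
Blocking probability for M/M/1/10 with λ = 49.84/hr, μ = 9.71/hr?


ρ = λ/μ = 49.84/9.71 = 5.1329
P_K = (1−ρ)ρ^K/(1−ρ^(K+1)) = (-4.1329·12693694.369113)/(1 − 65154863.785435)
= -52461169.416323/-65154862.785435 = 0.805177

Final: 0.805177


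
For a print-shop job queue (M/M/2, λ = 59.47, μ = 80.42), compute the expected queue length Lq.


a = λ/μ = 0.7395; ρ = a/2 = 0.3697
P₀ = 0.460124
Lq = P₀·a^c·ρ / (c!·(1−ρ)²) = 0.460124·0.54685·0.3697/(2·0.39722)
= 0.11711

Final: 0.11711


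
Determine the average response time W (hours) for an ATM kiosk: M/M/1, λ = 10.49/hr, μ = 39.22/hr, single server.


W = 1/(μ−λ) = 1/(39.22 − 10.49) = 1/28.73 = 0.03481 hr

Final: 0.03481 hr


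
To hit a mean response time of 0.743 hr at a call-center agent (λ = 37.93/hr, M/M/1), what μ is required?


W = 1/(μ−λ) ⇒ μ − λ = 1/W = 1/0.743 = 1.3459
μ = λ + 1/W = 37.93 + 1.3459 = 39.2759 per hr

Final: 39.2759 /hr


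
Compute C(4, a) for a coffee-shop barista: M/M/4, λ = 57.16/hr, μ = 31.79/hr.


a = λ/μ = 1.7980; ρ = a/4 = 0.4495
P₀ = 0.161956 (from M/M/c formula)
C(c,a) = [a^c/(c!(1−ρ))]·P₀ = [10.45218/(24·0.5505)]·0.161956
= 0.79113·0.161956 = 0.128128

Final: 0.128128


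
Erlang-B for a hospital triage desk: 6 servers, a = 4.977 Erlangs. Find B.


B(c,a) = (a^c/c!) / Σ_{k=0}^{c} a^k/k!
a^6/6! = 21.109276
Σ terms (k=0..6): 1.00000 + 4.97700 + 12.38526 + 20.54715 + 25.56580 + 25.44819 + 21.10928 = 111.032684
B = 21.109276/111.032684 = 0.190118

Final: 0.190118


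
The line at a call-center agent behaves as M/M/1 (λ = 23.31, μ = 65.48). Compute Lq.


ρ = 23.31/65.48 = 0.3560
Lq = ρ²/(1−ρ) = 0.1267/0.6440 = 0.1968

Final: 0.1968


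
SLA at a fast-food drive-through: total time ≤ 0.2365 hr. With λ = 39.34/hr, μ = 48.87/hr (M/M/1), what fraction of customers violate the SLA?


W ~ Exponential(μ−λ) for M/M/1.
μ − λ = 48.87 − 39.34 = 9.5300
P(W > t) = e^{−(μ−λ)t} = e^{−2.2538} = 0.104995

Final: 0.104995


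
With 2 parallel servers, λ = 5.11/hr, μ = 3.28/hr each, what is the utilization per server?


ρ = λ/(cμ) = 5.11/(2·3.28) = 5.11/6.56 = 0.7790

Final: 0.7790


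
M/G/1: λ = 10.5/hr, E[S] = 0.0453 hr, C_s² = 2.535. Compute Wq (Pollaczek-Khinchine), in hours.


ρ = λ·E[S] = 10.5·0.0453 = 0.4757
E[S²] = E[S]²(1+C_s²) = 0.0453²·(1+2.535) = 0.007254
Wq = λ·E[S²]/(2(1−ρ)) = 10.5·0.007254/(2·0.5243) = 0.07263 hr

Final: 0.07263 hr


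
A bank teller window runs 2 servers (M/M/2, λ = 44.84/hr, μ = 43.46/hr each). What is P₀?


a = λ/μ = 44.84/43.46 = 1.0318; ρ = a/c = 0.5159
Σ_{k=0}^{1} a^k/k! (terms k=0..1) = 1.00000 + 1.03175 = 2.03175
Tail: a^2/(2!(1−ρ)) = 1.06451/(2·0.4841) = 1.09943
P₀ = 1/(2.03175 + 1.09943) = 1/3.13118 = 0.319369

Final: 0.319369


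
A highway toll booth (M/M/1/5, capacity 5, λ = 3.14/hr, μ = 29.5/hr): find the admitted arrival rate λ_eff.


ρ = 0.1064; P_K = (1−ρ)ρ^5/(1−ρ^6) = 0.00001221
λ_eff = λ(1 − P_K) = 3.14·(1 − 0.00001221) = 3.14·0.999988 = 3.1400 /hr

Final: 3.1400 /hr


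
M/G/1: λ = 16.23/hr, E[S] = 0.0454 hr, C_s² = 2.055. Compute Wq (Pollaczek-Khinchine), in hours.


ρ = λ·E[S] = 16.23·0.0454 = 0.7368
E[S²] = E[S]²(1+C_s²) = 0.0454²·(1+2.055) = 0.006297
Wq = λ·E[S²]/(2(1−ρ)) = 16.23·0.006297/(2·0.2632) = 0.19418 hr

Final: 0.19418 hr


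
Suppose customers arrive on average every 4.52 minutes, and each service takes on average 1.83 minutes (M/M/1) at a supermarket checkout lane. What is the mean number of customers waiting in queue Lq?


λ = 60/4.52 = 13.2743 /hr
μ = 60/1.83 = 32.7869 /hr
ρ = λ/μ = 13.2743/32.7869 = 0.4049
Lq = ρ²/(1−ρ) = 0.1639/0.5951 = 0.2754

Final: 0.2754


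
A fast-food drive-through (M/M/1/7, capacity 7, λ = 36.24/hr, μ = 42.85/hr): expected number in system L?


ρ = 36.24/42.85 = 0.8457
L = ρ[1 − (K+1)ρ^K + Kρ^(K+1)] / [(1−ρ)(1−ρ^(K+1))]
Numerator: 0.8457·(1 − 8·0.309501 + 7·0.261757) = 0.301335
Denominator: (0.1543)·(0.738243) = 0.113881
L = 0.301335/0.113881 = 2.6461

Final: 2.6461


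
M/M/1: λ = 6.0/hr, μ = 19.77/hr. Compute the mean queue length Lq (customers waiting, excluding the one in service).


ρ = 6.0/19.77 = 0.3035
Lq = ρ²/(1−ρ) = 0.09211/0.6965 = 0.1322

Final: 0.1322


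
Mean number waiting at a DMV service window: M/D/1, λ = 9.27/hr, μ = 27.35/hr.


ρ = 9.27/27.35 = 0.3389
M/D/1: Lq = ρ²/(2(1−ρ)) = 0.1149/(2·0.6611) = 0.08689

Final: 0.08689


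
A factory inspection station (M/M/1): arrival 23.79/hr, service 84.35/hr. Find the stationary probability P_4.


ρ = 23.79/84.35 = 0.2820
P_n = (1−ρ)·ρ^n = (1 − 0.2820)·0.2820^4 = 0.7180·0.006328 = 0.004543

Final: 0.004543


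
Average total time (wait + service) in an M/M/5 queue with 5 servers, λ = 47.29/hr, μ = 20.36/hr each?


a = 2.3227; ρ = 0.4645; P₀ = 0.096401
Lq = P₀·a^c·ρ/(c!(1−ρ)²) = 0.08799
Wq = Lq/λ = 0.08799/47.29 = 0.001861 hr
W = Wq + 1/μ = 0.001861 + 0.04912 = 0.05098 hr

Final: 0.05098 hr


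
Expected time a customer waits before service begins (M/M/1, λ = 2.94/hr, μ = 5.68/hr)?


ρ = 2.94/5.68 = 0.5176
Wq = ρ/(μ−λ) = 0.5176/(5.68 − 2.94) = 0.5176/2.74 = 0.1889 hr

Final: 0.1889 hr


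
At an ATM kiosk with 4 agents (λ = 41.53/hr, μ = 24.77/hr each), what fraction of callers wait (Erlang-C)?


a = λ/μ = 1.6766; ρ = a/4 = 0.4192
P₀ = 0.184008 (from M/M/c formula)
C(c,a) = [a^c/(c!(1−ρ))]·P₀ = [7.90212/(24·0.5808)]·0.184008
= 0.56686·0.184008 = 0.104306

Final: 0.104306


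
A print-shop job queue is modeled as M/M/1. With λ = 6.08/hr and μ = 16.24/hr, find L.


ρ = λ/μ = 6.08/16.24 = 0.3744
L = ρ/(1−ρ) = 0.3744/(1 − 0.3744) = 0.3744/0.6256 = 0.5984

Final: 0.5984


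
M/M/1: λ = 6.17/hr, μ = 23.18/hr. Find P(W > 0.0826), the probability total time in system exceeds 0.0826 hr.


W ~ Exponential(μ−λ) for M/M/1.
μ − λ = 23.18 − 6.17 = 17.0100
P(W > t) = e^{−(μ−λ)t} = e^{−1.4050} = 0.245361

Final: 0.245361


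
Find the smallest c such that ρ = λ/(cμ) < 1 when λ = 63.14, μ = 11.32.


Stability requires cμ > λ ⇔ c > λ/μ.
λ/μ = 63.14/11.32 = 5.5777
Minimum integer c = ⌊5.5777⌋ + 1 = 6
Check: 6·11.32 = 67.92 > 63.14, while 5·11.32 = 56.60 ≤ 63.14

Final: 6 servers


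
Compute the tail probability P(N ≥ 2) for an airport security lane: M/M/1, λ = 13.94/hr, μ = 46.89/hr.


ρ = 13.94/46.89 = 0.2973
P(N ≥ n) = ρ^n = 0.2973^2 = 0.088382

Final: 0.088382


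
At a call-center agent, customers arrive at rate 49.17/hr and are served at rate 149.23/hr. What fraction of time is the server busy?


ρ = λ/μ = 49.17/149.23 = 0.3295

Final: 0.3295


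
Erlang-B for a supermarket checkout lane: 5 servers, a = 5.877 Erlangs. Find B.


B(c,a) = (a^c/c!) / Σ_{k=0}^{c} a^k/k!
a^5/5! = 58.424796
Σ terms (k=0..5): 1.00000 + 5.87700 + 17.26956 + 33.83108 + 49.70631 + 58.42480 = 166.108747
B = 58.424796/166.108747 = 0.351726

Final: 0.351726


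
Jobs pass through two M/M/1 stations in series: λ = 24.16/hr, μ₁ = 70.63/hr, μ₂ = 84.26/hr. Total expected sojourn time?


Each node sees arrival rate λ = 24.16/hr (tandem ⇒ throughput preserved).
W₁ = 1/(μ₁−λ) = 1/(70.63−24.16) = 0.02152 hr
W₂ = 1/(μ₂−λ) = 1/(84.26−24.16) = 0.01664 hr
W_total = W₁ + W₂ = 0.02152 + 0.01664 = 0.03816 hr

Final: 0.03816 hr


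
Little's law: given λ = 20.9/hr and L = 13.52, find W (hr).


W = L/λ = 13.52/20.9 = 0.6469 hr

Final: 0.6469 hr


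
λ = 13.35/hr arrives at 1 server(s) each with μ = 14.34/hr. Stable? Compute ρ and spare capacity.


Total capacity cμ = 1·14.34 = 14.34/hr
ρ = λ/(cμ) = 13.35/14.34 = 0.9310
Stable ⇔ ρ < 1: YES
Spare capacity = cμ − λ = 14.34 − 13.35 = 0.99/hr

Final: ρ = 0.9310; stable; margin = 0.99/hr


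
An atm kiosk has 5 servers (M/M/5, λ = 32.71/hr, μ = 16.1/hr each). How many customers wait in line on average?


a = λ/μ = 2.0317; ρ = a/5 = 0.4063
P₀ = 0.130055
Lq = P₀·a^c·ρ / (c!·(1−ρ)²) = 0.130055·34.61572·0.4063/(120·0.35244)
= 0.04325

Final: 0.04325


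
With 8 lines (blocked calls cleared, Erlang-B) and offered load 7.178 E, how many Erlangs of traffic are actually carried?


B(8,7.178) = 0.189051 (Erlang-B)
Carried load = a(1 − B) = 7.178·(1 − 0.189051) = 7.178·0.810949 = 5.8210 E

Final: 5.8210 Erlangs


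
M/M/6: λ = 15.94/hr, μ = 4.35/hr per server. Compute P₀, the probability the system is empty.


a = λ/μ = 15.94/4.35 = 3.6644; ρ = a/c = 0.6107
Σ_{k=0}^{5} a^k/k! (terms k=0..5) = 1.00000 + 3.66437 + 6.71380 + 8.20061 + 7.51251 + 5.50572 = 32.59700
Tail: a^6/(6!(1−ρ)) = 2420.99761/(720·0.3893) = 8.63791
P₀ = 1/(32.59700 + 8.63791) = 1/41.23491 = 0.024251

Final: 0.024251


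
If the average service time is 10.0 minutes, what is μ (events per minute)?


μ = 1/(service time) in consistent units.
1 minute = 1 min, so μ = 1/10.0 = 0.1000 per minute

Final: 0.1000 /min


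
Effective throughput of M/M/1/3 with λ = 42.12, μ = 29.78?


ρ = 1.4144; P_K = (1−ρ)ρ^3/(1−ρ^4) = 0.390572
λ_eff = λ(1 − P_K) = 42.12·(1 − 0.390572) = 42.12·0.609428 = 25.6691 /hr

Final: 25.6691 /hr


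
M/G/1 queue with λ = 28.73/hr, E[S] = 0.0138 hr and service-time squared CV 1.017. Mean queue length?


ρ = λ·E[S] = 28.73·0.0138 = 0.3965
Lq = ρ²(1+C_s²)/(2(1−ρ)) = 0.1572·(1+1.017)/(2·0.6035)
= 0.1572·2.0170/1.2071 = 0.26267

Final: 0.26267


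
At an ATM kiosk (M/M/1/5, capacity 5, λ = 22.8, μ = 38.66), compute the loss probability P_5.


ρ = λ/μ = 22.8/38.66 = 0.5898
P_K = (1−ρ)ρ^K/(1−ρ^(K+1)) = (0.4102·0.071345)/(1 − 0.042076)
= 0.029269/0.957924 = 0.030555

Final: 0.030555


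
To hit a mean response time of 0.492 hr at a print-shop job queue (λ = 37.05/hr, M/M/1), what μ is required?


W = 1/(μ−λ) ⇒ μ − λ = 1/W = 1/0.492 = 2.0325
μ = λ + 1/W = 37.05 + 2.0325 = 39.0825 per hr

Final: 39.0825 /hr


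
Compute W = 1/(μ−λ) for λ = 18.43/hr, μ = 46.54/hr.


W = 1/(μ−λ) = 1/(46.54 − 18.43) = 1/28.11 = 0.03557 hr

Final: 0.03557 hr


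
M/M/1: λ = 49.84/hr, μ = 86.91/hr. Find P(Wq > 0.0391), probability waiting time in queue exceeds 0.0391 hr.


ρ = 49.84/86.91 = 0.5735
P(Wq > t) = ρ·e^{−(μ−λ)t} = 0.5735·e^{−1.4494}
= 0.5735·0.234702 = 0.134594

Final: 0.134594


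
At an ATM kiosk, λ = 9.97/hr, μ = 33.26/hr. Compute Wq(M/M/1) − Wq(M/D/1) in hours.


ρ = 9.97/33.26 = 0.2998
Wq(M/M/1) = ρ/(μ−λ) = 0.2998/23.29 = 0.01287 hr
Wq(M/D/1) = ρ/(2(μ−λ)) = 0.006435 hr
Savings = 0.01287 − 0.006435 = 0.006435 hr

Final: 0.006435 hr


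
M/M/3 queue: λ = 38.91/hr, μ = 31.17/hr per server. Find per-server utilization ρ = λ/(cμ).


ρ = λ/(cμ) = 38.91/(3·31.17) = 38.91/93.51 = 0.4161

Final: 0.4161


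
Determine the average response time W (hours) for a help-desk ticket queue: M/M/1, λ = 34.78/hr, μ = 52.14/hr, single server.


W = 1/(μ−λ) = 1/(52.14 − 34.78) = 1/17.36 = 0.05760 hr

Final: 0.05760 hr


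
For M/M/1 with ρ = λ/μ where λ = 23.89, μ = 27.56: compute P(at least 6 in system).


ρ = 23.89/27.56 = 0.8668
P(N ≥ n) = ρ^n = 0.8668^6 = 0.424250

Final: 0.424250


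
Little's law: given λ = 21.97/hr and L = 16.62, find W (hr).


W = L/λ = 16.62/21.97 = 0.7565 hr

Final: 0.7565 hr


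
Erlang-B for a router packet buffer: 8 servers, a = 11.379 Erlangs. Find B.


B(c,a) = (a^c/c!) / Σ_{k=0}^{c} a^k/k!
a^8/8! = 6971.275658
Σ terms (k=0..8): 1.00000 + 11.37900 + 64.74082 + 245.56193 + 698.56231 + 1589.78810 + 3015.03313 + 4901.15171 + 6971.27566 = 17498.492647
B = 6971.275658/17498.492647 = 0.398393

Final: 0.398393


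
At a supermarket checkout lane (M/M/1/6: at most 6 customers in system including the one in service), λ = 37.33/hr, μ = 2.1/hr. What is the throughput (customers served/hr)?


ρ = 17.7762; P_K = (1−ρ)ρ^6/(1−ρ^7) = 0.943745
λ_eff = λ(1 − P_K) = 37.33·(1 − 0.943745) = 37.33·0.056255 = 2.1000 /hr

Final: 2.1000 /hr


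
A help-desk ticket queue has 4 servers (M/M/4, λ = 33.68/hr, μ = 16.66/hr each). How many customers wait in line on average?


a = λ/μ = 2.0216; ρ = a/4 = 0.5054
P₀ = 0.127402
Lq = P₀·a^c·ρ / (c!·(1−ρ)²) = 0.127402·16.70276·0.5054/(24·0.24463)
= 0.18318

Final: 0.18318


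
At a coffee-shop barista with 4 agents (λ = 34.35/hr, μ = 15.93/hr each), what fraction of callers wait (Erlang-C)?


a = λ/μ = 2.1563; ρ = a/4 = 0.5391
P₀ = 0.109811 (from M/M/c formula)
C(c,a) = [a^c/(c!(1−ρ))]·P₀ = [21.61941/(24·0.4609)]·0.109811
= 1.95436·0.109811 = 0.214611

Final: 0.214611


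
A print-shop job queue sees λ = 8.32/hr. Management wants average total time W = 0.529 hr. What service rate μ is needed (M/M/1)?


W = 1/(μ−λ) ⇒ μ − λ = 1/W = 1/0.529 = 1.8904
μ = λ + 1/W = 8.32 + 1.8904 = 10.2104 per hr

Final: 10.2104 /hr


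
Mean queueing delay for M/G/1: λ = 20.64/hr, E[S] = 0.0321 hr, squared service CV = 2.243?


ρ = λ·E[S] = 20.64·0.0321 = 0.6625
E[S²] = E[S]²(1+C_s²) = 0.0321²·(1+2.243) = 0.003342
Wq = λ·E[S²]/(2(1−ρ)) = 20.64·0.003342/(2·0.3375) = 0.10219 hr

Final: 0.10219 hr


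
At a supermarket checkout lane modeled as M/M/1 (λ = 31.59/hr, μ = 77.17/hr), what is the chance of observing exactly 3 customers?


ρ = 31.59/77.17 = 0.4094
P_n = (1−ρ)·ρ^n = (1 − 0.4094)·0.4094^3 = 0.5906·0.068597 = 0.040516

Final: 0.040516


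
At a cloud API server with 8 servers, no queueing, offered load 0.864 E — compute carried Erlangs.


B(8,0.864) = 0.000003246 (Erlang-B)
Carried load = a(1 − B) = 0.864·(1 − 0.000003246) = 0.864·0.999997 = 0.8640 E

Final: 0.8640 Erlangs


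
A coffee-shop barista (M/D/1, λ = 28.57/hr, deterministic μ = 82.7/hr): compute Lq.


ρ = 28.57/82.7 = 0.3455
M/D/1: Lq = ρ²/(2(1−ρ)) = 0.1193/(2·0.6545) = 0.09117

Final: 0.09117


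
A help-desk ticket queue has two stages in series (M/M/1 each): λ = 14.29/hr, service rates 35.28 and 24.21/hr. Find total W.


Each node sees arrival rate λ = 14.29/hr (tandem ⇒ throughput preserved).
W₁ = 1/(μ₁−λ) = 1/(35.28−14.29) = 0.04764 hr
W₂ = 1/(μ₂−λ) = 1/(24.21−14.29) = 0.10081 hr
W_total = W₁ + W₂ = 0.04764 + 0.10081 = 0.14845 hr

Final: 0.14845 hr


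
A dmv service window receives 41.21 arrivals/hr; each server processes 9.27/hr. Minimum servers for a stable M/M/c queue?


Stability requires cμ > λ ⇔ c > λ/μ.
λ/μ = 41.21/9.27 = 4.4455
Minimum integer c = ⌊4.4455⌋ + 1 = 5
Check: 5·9.27 = 46.35 > 41.21, while 4·9.27 = 37.08 ≤ 41.21

Final: 5 servers


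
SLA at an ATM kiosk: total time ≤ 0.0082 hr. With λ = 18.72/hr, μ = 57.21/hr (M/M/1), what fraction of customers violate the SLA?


W ~ Exponential(μ−λ) for M/M/1.
μ − λ = 57.21 − 18.72 = 38.4900
P(W > t) = e^{−(μ−λ)t} = e^{−0.3156} = 0.729338

Final: 0.729338


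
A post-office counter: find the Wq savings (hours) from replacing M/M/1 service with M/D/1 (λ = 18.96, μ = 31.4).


ρ = 18.96/31.4 = 0.6038
Wq(M/M/1) = ρ/(μ−λ) = 0.6038/12.44 = 0.04854 hr
Wq(M/D/1) = ρ/(2(μ−λ)) = 0.02427 hr
Savings = 0.04854 − 0.02427 = 0.02427 hr

Final: 0.02427 hr


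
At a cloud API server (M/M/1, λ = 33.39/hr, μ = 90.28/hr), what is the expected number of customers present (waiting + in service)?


ρ = λ/μ = 33.39/90.28 = 0.3698
L = ρ/(1−ρ) = 0.3698/(1 − 0.3698) = 0.3698/0.6302 = 0.5869

Final: 0.5869


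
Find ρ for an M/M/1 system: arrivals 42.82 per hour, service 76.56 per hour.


ρ = λ/μ = 42.82/76.56 = 0.5593

Final: 0.5593


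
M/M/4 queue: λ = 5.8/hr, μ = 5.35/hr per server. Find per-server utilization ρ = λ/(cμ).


ρ = λ/(cμ) = 5.8/(4·5.35) = 5.8/21.40 = 0.2710

Final: 0.2710


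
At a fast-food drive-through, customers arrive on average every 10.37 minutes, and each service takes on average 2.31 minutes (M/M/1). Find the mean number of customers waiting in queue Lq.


λ = 60/10.37 = 5.7859 /hr
μ = 60/2.31 = 25.9740 /hr
ρ = λ/μ = 5.7859/25.9740 = 0.2228
Lq = ρ²/(1−ρ) = 0.04962/0.7772 = 0.06384

Final: 0.06384


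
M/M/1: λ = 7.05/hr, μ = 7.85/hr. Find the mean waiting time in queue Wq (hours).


ρ = 7.05/7.85 = 0.8981
Wq = ρ/(μ−λ) = 0.8981/(7.85 − 7.05) = 0.8981/0.8000 = 1.1226 hr

Final: 1.1226 hr


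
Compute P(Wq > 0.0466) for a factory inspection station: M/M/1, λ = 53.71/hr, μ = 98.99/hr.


ρ = 53.71/98.99 = 0.5426
P(Wq > t) = ρ·e^{−(μ−λ)t} = 0.5426·e^{−2.1100}
= 0.5426·0.121232 = 0.065778

Final: 0.065778


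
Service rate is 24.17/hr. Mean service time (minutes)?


Mean service time = 1/μ = 1/24.17 hour = 0.04137 hour
In minutes: 0.04137 × 60 = 2.4824 min

Final: 2.4824 min


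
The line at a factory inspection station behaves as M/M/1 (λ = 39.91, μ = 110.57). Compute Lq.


ρ = 39.91/110.57 = 0.3609
Lq = ρ²/(1−ρ) = 0.1303/0.6391 = 0.2039

Final: 0.2039


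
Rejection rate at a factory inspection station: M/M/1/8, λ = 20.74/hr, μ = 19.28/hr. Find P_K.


ρ = λ/μ = 20.74/19.28 = 1.0757
P_K = (1−ρ)ρ^K/(1−ρ^(K+1)) = (-0.07573·1.793138)/(1 − 1.928926)
= -0.135787/-0.928926 = 0.146177

Final: 0.146177


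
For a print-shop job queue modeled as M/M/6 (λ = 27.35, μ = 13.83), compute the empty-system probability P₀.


a = λ/μ = 27.35/13.83 = 1.9776; ρ = a/c = 0.3296
Σ_{k=0}^{5} a^k/k! (terms k=0..5) = 1.00000 + 1.97758 + 1.95542 + 1.28900 + 0.63728 + 0.25205 = 7.11134
Tail: a^6/(6!(1−ρ)) = 59.81511/(720·0.6704) = 0.12392
P₀ = 1/(7.11134 + 0.12392) = 1/7.23526 = 0.138212

Final: 0.138212


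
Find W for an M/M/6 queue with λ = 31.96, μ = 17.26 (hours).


a = 1.8517; ρ = 0.3086; P₀ = 0.156828
Lq = P₀·a^c·ρ/(c!(1−ρ)²) = 0.005668
Wq = Lq/λ = 0.005668/31.96 = 0.0001774 hr
W = Wq + 1/μ = 0.0001774 + 0.05794 = 0.05811 hr

Final: 0.05811 hr


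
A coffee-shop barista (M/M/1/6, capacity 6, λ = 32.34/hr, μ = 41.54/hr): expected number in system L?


ρ = 32.34/41.54 = 0.7785
L = ρ[1 − (K+1)ρ^K + Kρ^(K+1)] / [(1−ρ)(1−ρ^(K+1))]
Numerator: 0.7785·(1 − 7·0.222659 + 6·0.173346) = 0.374831
Denominator: (0.2215)·(0.826654) = 0.183082
L = 0.374831/0.183082 = 2.0473

Final: 2.0473


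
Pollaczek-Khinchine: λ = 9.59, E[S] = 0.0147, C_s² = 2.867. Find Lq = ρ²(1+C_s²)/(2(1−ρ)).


ρ = λ·E[S] = 9.59·0.0147 = 0.1410
Lq = ρ²(1+C_s²)/(2(1−ρ)) = 0.01987·(1+2.867)/(2·0.8590)
= 0.01987·3.8670/1.7181 = 0.04473

Final: 0.04473


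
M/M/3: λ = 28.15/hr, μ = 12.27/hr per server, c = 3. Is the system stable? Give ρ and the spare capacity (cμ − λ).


Total capacity cμ = 3·12.27 = 36.81/hr
ρ = λ/(cμ) = 28.15/36.81 = 0.7647
Stable ⇔ ρ < 1: YES
Spare capacity = cμ − λ = 36.81 − 28.15 = 8.66/hr

Final: ρ = 0.7647; stable; margin = 8.66/hr


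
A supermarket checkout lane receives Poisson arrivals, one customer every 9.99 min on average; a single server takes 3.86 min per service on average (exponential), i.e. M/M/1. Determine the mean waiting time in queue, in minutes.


λ = 60/9.99 = 6.0060 /hr
μ = 60/3.86 = 15.5440 /hr
ρ = λ/μ = 6.0060/15.5440 = 0.3864
Wq = ρ/(μ−λ) = 0.3864/(15.5440−6.0060) = 0.04051 hr
In minutes: 0.04051·60 = 2.431 min

Final: 2.431 min
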